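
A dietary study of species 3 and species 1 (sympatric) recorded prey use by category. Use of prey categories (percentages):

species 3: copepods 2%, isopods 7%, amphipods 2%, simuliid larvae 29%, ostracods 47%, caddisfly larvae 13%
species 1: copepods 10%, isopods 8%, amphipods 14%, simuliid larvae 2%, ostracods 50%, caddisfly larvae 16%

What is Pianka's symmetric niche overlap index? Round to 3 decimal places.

Convert percentages to proportions (divide by 100).
Σ p₁ᵢp₂ᵢ = 0.0020 + 0.0056 + 0.0028 + 0.0058 + 0.2350 + 0.0208 = 0.2720
Σp_1ᵢ² = 0.02² + 0.07² + 0.02² + 0.29² + 0.47² + 0.13² = 0.0004 + 0.0049 + 0.0004 + 0.0841 + 0.2209 + 0.0169 = 0.3276
Σp_2ᵢ² = 0.10² + 0.08² + 0.14² + 0.02² + 0.50² + 0.16² = 0.0100 + 0.0064 + 0.0196 + 0.0004 + 0.2500 + 0.0256 = 0.3120
O = 0.2720 / √(0.3276 × 0.3120) = 0.2720 / 0.319705 = 0.85078

0.851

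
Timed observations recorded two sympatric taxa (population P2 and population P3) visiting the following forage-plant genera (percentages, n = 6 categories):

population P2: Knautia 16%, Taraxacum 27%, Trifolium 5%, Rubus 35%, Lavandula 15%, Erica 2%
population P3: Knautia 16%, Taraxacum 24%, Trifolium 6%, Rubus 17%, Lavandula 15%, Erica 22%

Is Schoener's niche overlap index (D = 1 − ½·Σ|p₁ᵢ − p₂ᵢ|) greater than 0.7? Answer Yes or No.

Convert percentages to proportions (divide by 100).
Σ|p₁ᵢ − p₂ᵢ| = 0.00 + 0.03 + 0.01 + 0.18 + 0.00 + 0.20 = 0.42
D = 1 − ½ × 0.42 = 1 − 0.210 = 0.7900
D = 0.7900 > 0.7 → Yes.

Yes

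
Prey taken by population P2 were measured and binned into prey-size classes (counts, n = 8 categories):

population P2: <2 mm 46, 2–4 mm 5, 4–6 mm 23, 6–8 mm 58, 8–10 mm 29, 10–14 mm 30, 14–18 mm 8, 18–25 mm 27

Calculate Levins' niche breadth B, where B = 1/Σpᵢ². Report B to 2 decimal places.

5.96

Proportions for population P2 (n=226): 46/226=0.2035, 5/226=0.0221, 23/226=0.1018, 58/226=0.2566, 29/226=0.1283, 30/226=0.1327, 8/226=0.0354, 27/226=0.1195
Σpᵢ² = 0.2035² + 0.0221² + 0.1018² + 0.2566² + 0.1283² + 0.1327² + 0.0354² + 0.1195² = 0.041412 + 0.000488 + 0.010363 + 0.065844 + 0.016461 + 0.017609 + 0.001253 + 0.014280 = 0.167710
B = 1 / 0.167710 = 5.9627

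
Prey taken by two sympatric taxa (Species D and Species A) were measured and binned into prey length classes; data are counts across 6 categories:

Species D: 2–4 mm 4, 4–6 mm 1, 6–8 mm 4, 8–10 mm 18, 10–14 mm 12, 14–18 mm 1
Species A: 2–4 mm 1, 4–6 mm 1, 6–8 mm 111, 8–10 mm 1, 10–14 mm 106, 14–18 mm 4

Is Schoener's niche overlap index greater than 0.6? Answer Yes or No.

Proportions for Species D (n=40): 4/40=0.1000, 1/40=0.0250, 4/40=0.1000, 18/40=0.4500, 12/40=0.3000, 1/40=0.0250
Proportions for Species A (n=224): 1/224=0.0045, 1/224=0.0045, 111/224=0.4955, 1/224=0.0045, 106/224=0.4732, 4/224=0.0179
Σ|p₁ᵢ − p₂ᵢ| = 0.0955 + 0.0205 + 0.3955 + 0.4455 + 0.1732 + 0.0071 = 1.1373
D = 1 − ½ × 1.1373 = 1 − 0.56865 = 0.43135
D = 0.43135 < 0.6 → No.

No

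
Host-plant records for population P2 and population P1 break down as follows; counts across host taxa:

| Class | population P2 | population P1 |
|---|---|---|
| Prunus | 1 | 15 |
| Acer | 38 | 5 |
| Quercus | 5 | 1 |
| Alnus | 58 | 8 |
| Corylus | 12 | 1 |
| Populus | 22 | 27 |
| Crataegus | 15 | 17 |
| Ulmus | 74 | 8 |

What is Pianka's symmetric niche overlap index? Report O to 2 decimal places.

Proportions for population P2 (n=225): 1/225=0.0044, 38/225=0.1689, 5/225=0.0222, 58/225=0.2578, 12/225=0.0533, 22/225=0.0978, 15/225=0.0667, 74/225=0.3289
Proportions for population P1 (n=82): 15/82=0.1829, 5/82=0.0610, 1/82=0.0122, 8/82=0.0976, 1/82=0.0122, 27/82=0.3293, 17/82=0.2073, 8/82=0.0976
Σ p₁ᵢp₂ᵢ = 0.000805 + 0.010303 + 0.000271 + 0.025161 + 0.000650 + 0.032206 + 0.013827 + 0.032101 = 0.115324
Σp_1ᵢ² = 0.0044² + 0.1689² + 0.0222² + 0.2578² + 0.0533² + 0.0978² + 0.0667² + 0.3289² = 0.000019 + 0.028527 + 0.000493 + 0.066461 + 0.002841 + 0.009565 + 0.004449 + 0.108175 = 0.220530
Σp_2ᵢ² = 0.1829² + 0.0610² + 0.0122² + 0.0976² + 0.0122² + 0.3293² + 0.2073² + 0.0976² = 0.033452 + 0.003721 + 0.000149 + 0.009526 + 0.000149 + 0.108438 + 0.042973 + 0.009526 = 0.207934
O = 0.115324 / √(0.220530 × 0.207934) = 0.115324 / 0.2141394 = 0.5385

0.54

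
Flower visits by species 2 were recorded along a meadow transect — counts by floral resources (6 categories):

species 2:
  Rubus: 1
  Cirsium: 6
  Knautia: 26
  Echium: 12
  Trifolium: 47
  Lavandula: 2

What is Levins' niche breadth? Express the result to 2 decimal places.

2.88

Proportions for species 2 (n=94): 1/94=0.0106, 6/94=0.0638, 26/94=0.2766, 12/94=0.1277, 47/94=0.5000, 2/94=0.0213
Σpᵢ² = 0.0106² + 0.0638² + 0.2766² + 0.1277² + 0.5000² + 0.0213² = 0.000112 + 0.004070 + 0.076508 + 0.016307 + 0.250000 + 0.000454 = 0.347451
B = 1 / 0.347451 = 2.8781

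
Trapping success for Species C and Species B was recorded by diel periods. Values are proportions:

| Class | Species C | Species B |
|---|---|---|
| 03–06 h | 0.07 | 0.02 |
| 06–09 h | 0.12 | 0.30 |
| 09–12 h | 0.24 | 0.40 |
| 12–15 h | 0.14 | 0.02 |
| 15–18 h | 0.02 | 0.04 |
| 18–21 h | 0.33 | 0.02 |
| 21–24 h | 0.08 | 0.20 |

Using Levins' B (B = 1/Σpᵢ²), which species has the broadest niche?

Σp_Cᵢ² = 0.07² + 0.12² + 0.24² + 0.14² + 0.02² + 0.33² + 0.08² = 0.0049 + 0.0144 + 0.0576 + 0.0196 + 0.0004 + 0.1089 + 0.0064 = 0.2122
B_C = 1 / 0.2122 = 4.7125
Σp_Bᵢ² = 0.02² + 0.30² + 0.40² + 0.02² + 0.04² + 0.02² + 0.20² = 0.0004 + 0.0900 + 0.1600 + 0.0004 + 0.0016 + 0.0004 + 0.0400 = 0.2928
B_B = 1 / 0.2928 = 3.4153
Highest B → broadest niche (most generalist): Species C (B = 4.71).

Species C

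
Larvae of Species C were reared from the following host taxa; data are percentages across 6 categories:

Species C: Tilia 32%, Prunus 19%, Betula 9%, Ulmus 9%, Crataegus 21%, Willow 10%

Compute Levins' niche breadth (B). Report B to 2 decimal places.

Convert percentages to proportions (divide by 100).
Σpᵢ² = 0.32² + 0.19² + 0.09² + 0.09² + 0.21² + 0.10² = 0.1024 + 0.0361 + 0.0081 + 0.0081 + 0.0441 + 0.0100 = 0.2088
B = 1 / 0.2088 = 4.7893

4.79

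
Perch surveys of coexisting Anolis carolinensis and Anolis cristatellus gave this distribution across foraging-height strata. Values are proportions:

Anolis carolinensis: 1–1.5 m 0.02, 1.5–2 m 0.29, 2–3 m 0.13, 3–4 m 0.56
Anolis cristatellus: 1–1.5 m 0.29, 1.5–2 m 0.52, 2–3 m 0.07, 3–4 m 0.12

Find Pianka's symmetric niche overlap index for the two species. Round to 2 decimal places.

0.59

Σ p₁ᵢp₂ᵢ = 0.0058 + 0.1508 + 0.0091 + 0.0672 = 0.2329
Σp_1ᵢ² = 0.02² + 0.29² + 0.13² + 0.56² = 0.0004 + 0.0841 + 0.0169 + 0.3136 = 0.4150
Σp_2ᵢ² = 0.29² + 0.52² + 0.07² + 0.12² = 0.0841 + 0.2704 + 0.0049 + 0.0144 = 0.3738
O = 0.2329 / √(0.4150 × 0.3738) = 0.2329 / 0.39386 = 0.5913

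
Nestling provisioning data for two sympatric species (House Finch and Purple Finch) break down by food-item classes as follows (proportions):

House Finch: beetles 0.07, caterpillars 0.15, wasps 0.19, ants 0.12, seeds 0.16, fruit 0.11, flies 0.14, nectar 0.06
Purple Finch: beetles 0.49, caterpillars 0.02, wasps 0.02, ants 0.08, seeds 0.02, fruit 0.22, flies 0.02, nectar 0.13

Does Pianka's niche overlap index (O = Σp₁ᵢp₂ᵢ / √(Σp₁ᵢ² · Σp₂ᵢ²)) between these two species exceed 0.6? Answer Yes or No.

No

Σ p₁ᵢp₂ᵢ = 0.0343 + 0.0030 + 0.0038 + 0.0096 + 0.0032 + 0.0242 + 0.0028 + 0.0078 = 0.0887
Σp_1ᵢ² = 0.07² + 0.15² + 0.19² + 0.12² + 0.16² + 0.11² + 0.14² + 0.06² = 0.0049 + 0.0225 + 0.0361 + 0.0144 + 0.0256 + 0.0121 + 0.0196 + 0.0036 = 0.1388
Σp_2ᵢ² = 0.49² + 0.02² + 0.02² + 0.08² + 0.02² + 0.22² + 0.02² + 0.13² = 0.2401 + 0.0004 + 0.0004 + 0.0064 + 0.0004 + 0.0484 + 0.0004 + 0.0169 = 0.3134
O = 0.0887 / √(0.1388 × 0.3134) = 0.0887 / 0.20857 = 0.4253
O = 0.4253 < 0.6 → No.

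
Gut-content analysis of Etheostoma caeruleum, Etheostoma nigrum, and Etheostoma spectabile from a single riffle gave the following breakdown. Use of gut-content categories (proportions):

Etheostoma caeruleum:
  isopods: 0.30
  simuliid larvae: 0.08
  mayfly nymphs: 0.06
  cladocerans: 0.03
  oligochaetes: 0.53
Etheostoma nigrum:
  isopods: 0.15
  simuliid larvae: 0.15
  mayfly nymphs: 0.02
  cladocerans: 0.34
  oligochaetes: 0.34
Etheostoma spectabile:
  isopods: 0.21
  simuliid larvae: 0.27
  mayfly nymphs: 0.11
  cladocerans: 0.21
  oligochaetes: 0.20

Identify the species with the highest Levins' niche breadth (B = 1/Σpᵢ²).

Etheostoma spectabile

Σp_caerᵢ² = 0.30² + 0.08² + 0.06² + 0.03² + 0.53² = 0.0900 + 0.0064 + 0.0036 + 0.0009 + 0.2809 = 0.3818
B_caer = 1 / 0.3818 = 2.6192
Σp_nigrᵢ² = 0.15² + 0.15² + 0.02² + 0.34² + 0.34² = 0.0225 + 0.0225 + 0.0004 + 0.1156 + 0.1156 = 0.2766
B_nigr = 1 / 0.2766 = 3.6153
Σp_specᵢ² = 0.21² + 0.27² + 0.11² + 0.21² + 0.20² = 0.0441 + 0.0729 + 0.0121 + 0.0441 + 0.0400 = 0.2132
B_spec = 1 / 0.2132 = 4.6904
Highest B → broadest niche (most generalist): Etheostoma spectabile (B = 4.69).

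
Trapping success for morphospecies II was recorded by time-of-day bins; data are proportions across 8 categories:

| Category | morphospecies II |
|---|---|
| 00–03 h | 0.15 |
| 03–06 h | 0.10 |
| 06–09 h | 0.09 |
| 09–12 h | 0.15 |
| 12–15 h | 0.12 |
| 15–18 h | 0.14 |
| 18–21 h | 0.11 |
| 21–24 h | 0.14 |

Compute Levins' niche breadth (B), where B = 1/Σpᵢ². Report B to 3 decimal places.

Σpᵢ² = 0.15² + 0.10² + 0.09² + 0.15² + 0.12² + 0.14² + 0.11² + 0.14² = 0.0225 + 0.0100 + 0.0081 + 0.0225 + 0.0144 + 0.0196 + 0.0121 + 0.0196 = 0.1288
B = 1 / 0.1288 = 7.76398

7.764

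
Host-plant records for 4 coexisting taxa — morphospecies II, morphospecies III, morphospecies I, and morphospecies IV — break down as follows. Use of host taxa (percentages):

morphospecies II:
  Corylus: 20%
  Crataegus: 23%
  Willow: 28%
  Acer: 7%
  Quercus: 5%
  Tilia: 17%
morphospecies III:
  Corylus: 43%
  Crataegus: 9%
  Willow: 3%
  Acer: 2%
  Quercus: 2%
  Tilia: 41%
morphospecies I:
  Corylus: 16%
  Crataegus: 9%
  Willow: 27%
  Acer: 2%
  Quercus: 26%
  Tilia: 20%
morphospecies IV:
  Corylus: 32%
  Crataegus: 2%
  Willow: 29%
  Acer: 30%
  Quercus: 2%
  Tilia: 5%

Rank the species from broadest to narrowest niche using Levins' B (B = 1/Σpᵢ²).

morphospecies II > morphospecies I > morphospecies IV > morphospecies III

Convert percentages to proportions (divide by 100).
Σp_IIᵢ² = 0.20² + 0.23² + 0.28² + 0.07² + 0.05² + 0.17² = 0.0400 + 0.0529 + 0.0784 + 0.0049 + 0.0025 + 0.0289 = 0.2076
B_II = 1 / 0.2076 = 4.8170
Σp_IIIᵢ² = 0.43² + 0.09² + 0.03² + 0.02² + 0.02² + 0.41² = 0.1849 + 0.0081 + 0.0009 + 0.0004 + 0.0004 + 0.1681 = 0.3628
B_III = 1 / 0.3628 = 2.7563
Σp_Iᵢ² = 0.16² + 0.09² + 0.27² + 0.02² + 0.26² + 0.20² = 0.0256 + 0.0081 + 0.0729 + 0.0004 + 0.0676 + 0.0400 = 0.2146
B_I = 1 / 0.2146 = 4.6598
Σp_IVᵢ² = 0.32² + 0.02² + 0.29² + 0.30² + 0.02² + 0.05² = 0.1024 + 0.0004 + 0.0841 + 0.0900 + 0.0004 + 0.0025 = 0.2798
B_IV = 1 / 0.2798 = 3.5740
Ranking by B (broadest → narrowest): morphospecies II (4.82) > morphospecies I (4.66) > morphospecies IV (3.57) > morphospecies III (2.76)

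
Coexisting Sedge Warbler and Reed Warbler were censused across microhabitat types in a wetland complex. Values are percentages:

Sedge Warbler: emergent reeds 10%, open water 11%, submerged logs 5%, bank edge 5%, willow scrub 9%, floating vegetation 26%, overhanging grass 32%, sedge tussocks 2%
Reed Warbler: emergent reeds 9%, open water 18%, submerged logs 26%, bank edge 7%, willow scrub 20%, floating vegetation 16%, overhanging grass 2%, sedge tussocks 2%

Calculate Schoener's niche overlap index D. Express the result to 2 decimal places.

Convert percentages to proportions (divide by 100).
Σ|p₁ᵢ − p₂ᵢ| = 0.01 + 0.07 + 0.21 + 0.02 + 0.11 + 0.10 + 0.30 + 0.00 = 0.82
D = 1 − ½ × 0.82 = 1 − 0.410 = 0.5900

0.59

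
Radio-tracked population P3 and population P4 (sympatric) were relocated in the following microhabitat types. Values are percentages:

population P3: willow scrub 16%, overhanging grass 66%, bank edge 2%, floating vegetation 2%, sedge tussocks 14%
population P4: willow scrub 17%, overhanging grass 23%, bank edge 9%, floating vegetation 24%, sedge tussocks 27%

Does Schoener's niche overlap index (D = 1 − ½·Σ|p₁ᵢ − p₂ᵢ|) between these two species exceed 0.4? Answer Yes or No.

Yes

Convert percentages to proportions (divide by 100).
Σ|p₁ᵢ − p₂ᵢ| = 0.01 + 0.43 + 0.07 + 0.22 + 0.13 = 0.86
D = 1 − ½ × 0.86 = 1 − 0.430 = 0.5700
D = 0.5700 > 0.4 → Yes.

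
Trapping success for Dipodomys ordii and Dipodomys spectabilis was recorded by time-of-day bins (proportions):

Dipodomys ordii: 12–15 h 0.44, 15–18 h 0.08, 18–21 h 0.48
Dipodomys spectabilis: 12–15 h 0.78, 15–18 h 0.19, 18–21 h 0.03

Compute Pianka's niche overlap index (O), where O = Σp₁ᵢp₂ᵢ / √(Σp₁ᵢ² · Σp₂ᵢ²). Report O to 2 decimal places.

0.71

Σ p₁ᵢp₂ᵢ = 0.3432 + 0.0152 + 0.0144 = 0.3728
Σp_1ᵢ² = 0.44² + 0.08² + 0.48² = 0.1936 + 0.0064 + 0.2304 = 0.4304
Σp_2ᵢ² = 0.78² + 0.19² + 0.03² = 0.6084 + 0.0361 + 0.0009 = 0.6454
O = 0.3728 / √(0.4304 × 0.6454) = 0.3728 / 0.52705 = 0.7073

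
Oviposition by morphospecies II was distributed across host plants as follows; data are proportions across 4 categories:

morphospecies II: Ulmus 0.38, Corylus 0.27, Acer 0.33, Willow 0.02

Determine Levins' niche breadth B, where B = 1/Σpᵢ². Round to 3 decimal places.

Σpᵢ² = 0.38² + 0.27² + 0.33² + 0.02² = 0.1444 + 0.0729 + 0.1089 + 0.0004 = 0.3266
B = 1 / 0.3266 = 3.06185

3.062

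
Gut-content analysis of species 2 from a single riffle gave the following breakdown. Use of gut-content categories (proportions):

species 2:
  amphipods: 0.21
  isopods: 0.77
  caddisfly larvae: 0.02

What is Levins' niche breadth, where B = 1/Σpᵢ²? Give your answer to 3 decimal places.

1.569

Σpᵢ² = 0.21² + 0.77² + 0.02² = 0.0441 + 0.5929 + 0.0004 = 0.6374
B = 1 / 0.6374 = 1.56887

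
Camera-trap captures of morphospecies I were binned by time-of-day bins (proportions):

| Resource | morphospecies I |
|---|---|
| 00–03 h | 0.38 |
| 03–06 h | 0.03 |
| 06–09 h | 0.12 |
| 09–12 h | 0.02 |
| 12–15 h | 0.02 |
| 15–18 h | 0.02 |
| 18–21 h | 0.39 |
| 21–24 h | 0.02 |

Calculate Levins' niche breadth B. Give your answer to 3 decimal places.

Σpᵢ² = 0.38² + 0.03² + 0.12² + 0.02² + 0.02² + 0.02² + 0.39² + 0.02² = 0.1444 + 0.0009 + 0.0144 + 0.0004 + 0.0004 + 0.0004 + 0.1521 + 0.0004 = 0.3134
B = 1 / 0.3134 = 3.19081

3.191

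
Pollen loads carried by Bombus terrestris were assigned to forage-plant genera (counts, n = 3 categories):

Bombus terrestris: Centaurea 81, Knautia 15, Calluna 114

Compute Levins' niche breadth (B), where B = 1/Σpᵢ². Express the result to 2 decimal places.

2.23

Proportions for Bombus terrestris (n=210): 81/210=0.3857, 15/210=0.0714, 114/210=0.5429
Σpᵢ² = 0.3857² + 0.0714² + 0.5429² = 0.148764 + 0.005098 + 0.294740 = 0.448602
B = 1 / 0.448602 = 2.2291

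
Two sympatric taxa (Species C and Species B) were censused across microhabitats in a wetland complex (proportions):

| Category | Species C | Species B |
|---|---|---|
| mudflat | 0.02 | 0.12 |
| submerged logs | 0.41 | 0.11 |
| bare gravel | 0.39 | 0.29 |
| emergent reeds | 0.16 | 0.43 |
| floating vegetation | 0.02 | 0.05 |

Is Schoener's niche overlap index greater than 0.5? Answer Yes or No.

Yes

Σ|p₁ᵢ − p₂ᵢ| = 0.10 + 0.30 + 0.10 + 0.27 + 0.03 = 0.80
D = 1 − ½ × 0.80 = 1 − 0.400 = 0.6000
D = 0.6000 > 0.5 → Yes.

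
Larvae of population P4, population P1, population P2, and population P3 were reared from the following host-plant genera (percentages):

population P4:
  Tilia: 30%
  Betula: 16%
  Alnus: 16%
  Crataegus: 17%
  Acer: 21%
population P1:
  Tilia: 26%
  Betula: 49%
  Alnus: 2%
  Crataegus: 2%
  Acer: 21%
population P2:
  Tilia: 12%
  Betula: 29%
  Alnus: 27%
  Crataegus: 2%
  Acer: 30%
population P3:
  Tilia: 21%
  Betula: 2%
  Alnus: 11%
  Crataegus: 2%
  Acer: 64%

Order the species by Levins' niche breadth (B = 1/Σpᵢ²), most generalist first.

population P4 > population P2 > population P1 > population P3

Convert percentages to proportions (divide by 100).
Σp_P4ᵢ² = 0.30² + 0.16² + 0.16² + 0.17² + 0.21² = 0.0900 + 0.0256 + 0.0256 + 0.0289 + 0.0441 = 0.2142
B_P4 = 1 / 0.2142 = 4.6685
Σp_P1ᵢ² = 0.26² + 0.49² + 0.02² + 0.02² + 0.21² = 0.0676 + 0.2401 + 0.0004 + 0.0004 + 0.0441 = 0.3526
B_P1 = 1 / 0.3526 = 2.8361
Σp_P2ᵢ² = 0.12² + 0.29² + 0.27² + 0.02² + 0.30² = 0.0144 + 0.0841 + 0.0729 + 0.0004 + 0.0900 = 0.2618
B_P2 = 1 / 0.2618 = 3.8197
Σp_P3ᵢ² = 0.21² + 0.02² + 0.11² + 0.02² + 0.64² = 0.0441 + 0.0004 + 0.0121 + 0.0004 + 0.4096 = 0.4666
B_P3 = 1 / 0.4666 = 2.1432
Ranking by B (broadest → narrowest): population P4 (4.67) > population P2 (3.82) > population P1 (2.84) > population P3 (2.14)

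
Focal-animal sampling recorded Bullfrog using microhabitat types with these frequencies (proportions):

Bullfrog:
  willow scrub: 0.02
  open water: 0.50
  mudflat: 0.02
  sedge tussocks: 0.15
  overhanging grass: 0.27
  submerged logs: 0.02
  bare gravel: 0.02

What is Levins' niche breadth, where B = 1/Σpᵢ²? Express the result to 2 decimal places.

2.88

Σpᵢ² = 0.02² + 0.50² + 0.02² + 0.15² + 0.27² + 0.02² + 0.02² = 0.0004 + 0.2500 + 0.0004 + 0.0225 + 0.0729 + 0.0004 + 0.0004 = 0.3470
B = 1 / 0.3470 = 2.8818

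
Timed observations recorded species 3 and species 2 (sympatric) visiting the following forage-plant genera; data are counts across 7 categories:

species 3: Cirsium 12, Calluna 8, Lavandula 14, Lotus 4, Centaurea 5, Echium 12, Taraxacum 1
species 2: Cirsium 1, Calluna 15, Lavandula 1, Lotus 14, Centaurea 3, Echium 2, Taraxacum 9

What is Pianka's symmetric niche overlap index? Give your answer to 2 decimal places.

Proportions for species 3 (n=56): 12/56=0.2143, 8/56=0.1429, 14/56=0.2500, 4/56=0.0714, 5/56=0.0893, 12/56=0.2143, 1/56=0.0179
Proportions for species 2 (n=45): 1/45=0.0222, 15/45=0.3333, 1/45=0.0222, 14/45=0.3111, 3/45=0.0667, 2/45=0.0444, 9/45=0.2000
Σ p₁ᵢp₂ᵢ = 0.004757 + 0.047629 + 0.005550 + 0.022213 + 0.005956 + 0.009515 + 0.003580 = 0.099200
Σp_1ᵢ² = 0.2143² + 0.1429² + 0.2500² + 0.0714² + 0.0893² + 0.2143² + 0.0179² = 0.045924 + 0.020420 + 0.062500 + 0.005098 + 0.007974 + 0.045924 + 0.000320 = 0.188160
Σp_2ᵢ² = 0.0222² + 0.3333² + 0.0222² + 0.3111² + 0.0667² + 0.0444² + 0.2000² = 0.000493 + 0.111089 + 0.000493 + 0.096783 + 0.004449 + 0.001971 + 0.040000 = 0.255278
O = 0.099200 / √(0.188160 × 0.255278) = 0.099200 / 0.2191646 = 0.4526

0.45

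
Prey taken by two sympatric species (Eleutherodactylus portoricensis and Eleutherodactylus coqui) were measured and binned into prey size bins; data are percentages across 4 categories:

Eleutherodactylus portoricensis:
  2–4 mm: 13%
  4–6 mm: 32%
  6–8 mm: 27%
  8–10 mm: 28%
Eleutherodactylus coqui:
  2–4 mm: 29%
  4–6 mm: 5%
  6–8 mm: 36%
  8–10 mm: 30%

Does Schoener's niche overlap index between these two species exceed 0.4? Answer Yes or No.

Yes

Convert percentages to proportions (divide by 100).
Σ|p₁ᵢ − p₂ᵢ| = 0.16 + 0.27 + 0.09 + 0.02 = 0.54
D = 1 − ½ × 0.54 = 1 − 0.270 = 0.7300
D = 0.7300 > 0.4 → Yes.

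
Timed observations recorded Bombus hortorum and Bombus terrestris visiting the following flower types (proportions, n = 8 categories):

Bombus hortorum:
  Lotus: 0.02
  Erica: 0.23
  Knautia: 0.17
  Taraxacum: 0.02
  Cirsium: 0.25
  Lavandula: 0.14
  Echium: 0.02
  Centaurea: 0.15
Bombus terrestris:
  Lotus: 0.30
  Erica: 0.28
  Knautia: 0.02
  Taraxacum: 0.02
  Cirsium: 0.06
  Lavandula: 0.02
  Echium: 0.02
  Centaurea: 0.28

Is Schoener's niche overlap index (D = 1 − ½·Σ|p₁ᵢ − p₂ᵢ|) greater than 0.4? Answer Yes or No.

Yes

Σ|p₁ᵢ − p₂ᵢ| = 0.28 + 0.05 + 0.15 + 0.00 + 0.19 + 0.12 + 0.00 + 0.13 = 0.92
D = 1 − ½ × 0.92 = 1 − 0.460 = 0.5400
D = 0.5400 > 0.4 → Yes.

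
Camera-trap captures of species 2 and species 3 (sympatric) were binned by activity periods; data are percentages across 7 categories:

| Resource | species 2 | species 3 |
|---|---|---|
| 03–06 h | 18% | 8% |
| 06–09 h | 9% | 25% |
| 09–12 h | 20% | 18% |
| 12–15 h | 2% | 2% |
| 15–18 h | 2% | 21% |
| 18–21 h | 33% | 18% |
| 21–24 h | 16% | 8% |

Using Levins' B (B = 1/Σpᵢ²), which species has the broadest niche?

Convert percentages to proportions (divide by 100).
Σp_2ᵢ² = 0.18² + 0.09² + 0.20² + 0.02² + 0.02² + 0.33² + 0.16² = 0.0324 + 0.0081 + 0.0400 + 0.0004 + 0.0004 + 0.1089 + 0.0256 = 0.2158
B_2 = 1 / 0.2158 = 4.6339
Σp_3ᵢ² = 0.08² + 0.25² + 0.18² + 0.02² + 0.21² + 0.18² + 0.08² = 0.0064 + 0.0625 + 0.0324 + 0.0004 + 0.0441 + 0.0324 + 0.0064 = 0.1846
B_3 = 1 / 0.1846 = 5.4171
Highest B → broadest niche (most generalist): species 3 (B = 5.42).

species 3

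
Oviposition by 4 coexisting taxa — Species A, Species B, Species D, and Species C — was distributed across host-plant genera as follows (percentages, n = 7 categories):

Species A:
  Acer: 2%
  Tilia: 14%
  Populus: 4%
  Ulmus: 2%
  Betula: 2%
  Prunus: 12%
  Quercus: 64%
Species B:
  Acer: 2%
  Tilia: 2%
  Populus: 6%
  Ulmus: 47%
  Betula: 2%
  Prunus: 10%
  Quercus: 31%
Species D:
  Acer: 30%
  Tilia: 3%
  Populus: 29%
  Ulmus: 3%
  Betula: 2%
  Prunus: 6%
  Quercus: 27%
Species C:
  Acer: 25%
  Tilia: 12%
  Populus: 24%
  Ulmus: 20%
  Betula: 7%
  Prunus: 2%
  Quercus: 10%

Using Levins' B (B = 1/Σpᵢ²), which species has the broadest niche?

Species C

Convert percentages to proportions (divide by 100).
Σp_Aᵢ² = 0.02² + 0.14² + 0.04² + 0.02² + 0.02² + 0.12² + 0.64² = 0.0004 + 0.0196 + 0.0016 + 0.0004 + 0.0004 + 0.0144 + 0.4096 = 0.4464
B_A = 1 / 0.4464 = 2.2401
Σp_Bᵢ² = 0.02² + 0.02² + 0.06² + 0.47² + 0.02² + 0.10² + 0.31² = 0.0004 + 0.0004 + 0.0036 + 0.2209 + 0.0004 + 0.0100 + 0.0961 = 0.3318
B_B = 1 / 0.3318 = 3.0139
Σp_Dᵢ² = 0.30² + 0.03² + 0.29² + 0.03² + 0.02² + 0.06² + 0.27² = 0.0900 + 0.0009 + 0.0841 + 0.0009 + 0.0004 + 0.0036 + 0.0729 = 0.2528
B_D = 1 / 0.2528 = 3.9557
Σp_Cᵢ² = 0.25² + 0.12² + 0.24² + 0.20² + 0.07² + 0.02² + 0.10² = 0.0625 + 0.0144 + 0.0576 + 0.0400 + 0.0049 + 0.0004 + 0.0100 = 0.1898
B_C = 1 / 0.1898 = 5.2687
Highest B → broadest niche (most generalist): Species C (B = 5.27).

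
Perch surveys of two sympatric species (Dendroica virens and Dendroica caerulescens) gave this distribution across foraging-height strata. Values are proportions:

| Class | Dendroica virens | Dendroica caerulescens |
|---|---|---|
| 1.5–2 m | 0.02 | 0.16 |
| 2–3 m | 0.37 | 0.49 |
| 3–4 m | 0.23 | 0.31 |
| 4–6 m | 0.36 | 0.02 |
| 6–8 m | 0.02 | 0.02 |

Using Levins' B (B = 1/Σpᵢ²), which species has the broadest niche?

Σp_vireᵢ² = 0.02² + 0.37² + 0.23² + 0.36² + 0.02² = 0.0004 + 0.1369 + 0.0529 + 0.1296 + 0.0004 = 0.3202
B_vire = 1 / 0.3202 = 3.1230
Σp_caerᵢ² = 0.16² + 0.49² + 0.31² + 0.02² + 0.02² = 0.0256 + 0.2401 + 0.0961 + 0.0004 + 0.0004 = 0.3626
B_caer = 1 / 0.3626 = 2.7579
Highest B → broadest niche (most generalist): Dendroica virens (B = 3.12).

Dendroica virens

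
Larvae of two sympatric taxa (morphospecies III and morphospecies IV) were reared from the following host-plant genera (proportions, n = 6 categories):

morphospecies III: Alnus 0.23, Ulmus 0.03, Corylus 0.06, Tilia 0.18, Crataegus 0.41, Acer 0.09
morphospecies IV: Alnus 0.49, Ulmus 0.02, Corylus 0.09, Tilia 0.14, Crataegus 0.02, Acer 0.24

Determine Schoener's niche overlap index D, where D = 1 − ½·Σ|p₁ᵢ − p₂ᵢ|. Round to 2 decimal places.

Σ|p₁ᵢ − p₂ᵢ| = 0.26 + 0.01 + 0.03 + 0.04 + 0.39 + 0.15 = 0.88
D = 1 − ½ × 0.88 = 1 − 0.440 = 0.5600

0.56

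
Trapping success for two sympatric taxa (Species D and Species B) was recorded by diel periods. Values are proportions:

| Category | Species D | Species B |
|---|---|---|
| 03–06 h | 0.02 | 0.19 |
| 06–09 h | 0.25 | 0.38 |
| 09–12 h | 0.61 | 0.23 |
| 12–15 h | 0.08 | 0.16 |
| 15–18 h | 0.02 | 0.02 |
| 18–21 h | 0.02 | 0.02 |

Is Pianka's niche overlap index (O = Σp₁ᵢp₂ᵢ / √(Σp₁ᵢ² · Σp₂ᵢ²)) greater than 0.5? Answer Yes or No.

Yes

Σ p₁ᵢp₂ᵢ = 0.0038 + 0.0950 + 0.1403 + 0.0128 + 0.0004 + 0.0004 = 0.2527
Σp_1ᵢ² = 0.02² + 0.25² + 0.61² + 0.08² + 0.02² + 0.02² = 0.0004 + 0.0625 + 0.3721 + 0.0064 + 0.0004 + 0.0004 = 0.4422
Σp_2ᵢ² = 0.19² + 0.38² + 0.23² + 0.16² + 0.02² + 0.02² = 0.0361 + 0.1444 + 0.0529 + 0.0256 + 0.0004 + 0.0004 = 0.2598
O = 0.2527 / √(0.4422 × 0.2598) = 0.2527 / 0.33894 = 0.7456
O = 0.7456 > 0.5 → Yes.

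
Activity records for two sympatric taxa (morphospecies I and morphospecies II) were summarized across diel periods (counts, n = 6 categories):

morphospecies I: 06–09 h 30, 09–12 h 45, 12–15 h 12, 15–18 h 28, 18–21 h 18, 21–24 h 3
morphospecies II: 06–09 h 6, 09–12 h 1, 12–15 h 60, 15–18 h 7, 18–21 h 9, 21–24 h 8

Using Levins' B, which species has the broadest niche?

morphospecies I

Proportions for morphospecies I (n=136): 30/136=0.2206, 45/136=0.3309, 12/136=0.0882, 28/136=0.2059, 18/136=0.1324, 3/136=0.0221
Proportions for morphospecies II (n=91): 6/91=0.0659, 1/91=0.0110, 60/91=0.6593, 7/91=0.0769, 9/91=0.0989, 8/91=0.0879
Σp_Iᵢ² = 0.2206² + 0.3309² + 0.0882² + 0.2059² + 0.1324² + 0.0221² = 0.048664 + 0.109495 + 0.007779 + 0.042395 + 0.017530 + 0.000488 = 0.226351
B_I = 1 / 0.226351 = 4.4179
Σp_IIᵢ² = 0.0659² + 0.0110² + 0.6593² + 0.0769² + 0.0989² + 0.0879² = 0.004343 + 0.000121 + 0.434676 + 0.005914 + 0.009781 + 0.007726 = 0.462561
B_II = 1 / 0.462561 = 2.1619
Highest B → broadest niche (most generalist): morphospecies I (B = 4.42).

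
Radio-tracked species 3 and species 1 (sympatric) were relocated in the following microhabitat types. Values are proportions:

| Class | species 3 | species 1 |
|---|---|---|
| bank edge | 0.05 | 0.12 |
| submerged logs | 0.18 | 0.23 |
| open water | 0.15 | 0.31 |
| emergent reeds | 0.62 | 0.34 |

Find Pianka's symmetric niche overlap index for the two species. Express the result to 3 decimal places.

Σ p₁ᵢp₂ᵢ = 0.0060 + 0.0414 + 0.0465 + 0.2108 = 0.3047
Σp_1ᵢ² = 0.05² + 0.18² + 0.15² + 0.62² = 0.0025 + 0.0324 + 0.0225 + 0.3844 = 0.4418
Σp_2ᵢ² = 0.12² + 0.23² + 0.31² + 0.34² = 0.0144 + 0.0529 + 0.0961 + 0.1156 = 0.2790
O = 0.3047 / √(0.4418 × 0.2790) = 0.3047 / 0.351087 = 0.86788

0.868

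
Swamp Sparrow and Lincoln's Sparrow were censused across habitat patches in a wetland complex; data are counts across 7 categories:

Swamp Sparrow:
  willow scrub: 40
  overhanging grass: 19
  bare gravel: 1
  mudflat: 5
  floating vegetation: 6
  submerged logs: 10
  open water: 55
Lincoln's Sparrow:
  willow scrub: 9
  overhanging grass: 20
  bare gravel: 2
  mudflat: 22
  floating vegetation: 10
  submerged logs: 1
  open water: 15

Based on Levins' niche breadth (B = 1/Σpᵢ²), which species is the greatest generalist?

Lincoln's Sparrow

Proportions for Swamp Sparrow (n=136): 40/136=0.2941, 19/136=0.1397, 1/136=0.0074, 5/136=0.0368, 6/136=0.0441, 10/136=0.0735, 55/136=0.4044
Proportions for Lincoln's Sparrow (n=79): 9/79=0.1139, 20/79=0.2532, 2/79=0.0253, 22/79=0.2785, 10/79=0.1266, 1/79=0.0127, 15/79=0.1899
Σp_Swamᵢ² = 0.2941² + 0.1397² + 0.0074² + 0.0368² + 0.0441² + 0.0735² + 0.4044² = 0.086495 + 0.019516 + 0.000055 + 0.001354 + 0.001945 + 0.005402 + 0.163539 = 0.278306
B_Swam = 1 / 0.278306 = 3.5932
Σp_Lincᵢ² = 0.1139² + 0.2532² + 0.0253² + 0.2785² + 0.1266² + 0.0127² + 0.1899² = 0.012973 + 0.064110 + 0.000640 + 0.077562 + 0.016028 + 0.000161 + 0.036062 = 0.207536
B_Linc = 1 / 0.207536 = 4.8184
Highest B → broadest niche (most generalist): Lincoln's Sparrow (B = 4.82).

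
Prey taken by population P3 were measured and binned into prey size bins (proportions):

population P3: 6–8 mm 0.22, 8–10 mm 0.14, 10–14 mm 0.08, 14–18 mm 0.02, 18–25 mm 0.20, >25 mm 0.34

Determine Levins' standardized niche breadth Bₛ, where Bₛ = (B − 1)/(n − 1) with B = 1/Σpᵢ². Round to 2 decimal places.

0.67

Σpᵢ² = 0.22² + 0.14² + 0.08² + 0.02² + 0.20² + 0.34² = 0.0484 + 0.0196 + 0.0064 + 0.0004 + 0.0400 + 0.1156 = 0.2304
B = 1 / 0.2304 = 4.3403
Bₛ = (B − 1)/(n − 1) = (4.3403 − 1)/(6 − 1) = 3.3403/5 = 0.6681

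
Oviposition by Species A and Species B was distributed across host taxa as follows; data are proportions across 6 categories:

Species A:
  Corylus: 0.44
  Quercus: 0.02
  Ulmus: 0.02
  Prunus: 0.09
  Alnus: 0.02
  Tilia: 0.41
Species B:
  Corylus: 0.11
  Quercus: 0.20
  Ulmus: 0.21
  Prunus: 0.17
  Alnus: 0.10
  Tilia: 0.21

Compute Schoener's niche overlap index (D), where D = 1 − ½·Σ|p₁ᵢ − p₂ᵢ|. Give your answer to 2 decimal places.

0.47

Σ|p₁ᵢ − p₂ᵢ| = 0.33 + 0.18 + 0.19 + 0.08 + 0.08 + 0.20 = 1.06
D = 1 − ½ × 1.06 = 1 − 0.530 = 0.4700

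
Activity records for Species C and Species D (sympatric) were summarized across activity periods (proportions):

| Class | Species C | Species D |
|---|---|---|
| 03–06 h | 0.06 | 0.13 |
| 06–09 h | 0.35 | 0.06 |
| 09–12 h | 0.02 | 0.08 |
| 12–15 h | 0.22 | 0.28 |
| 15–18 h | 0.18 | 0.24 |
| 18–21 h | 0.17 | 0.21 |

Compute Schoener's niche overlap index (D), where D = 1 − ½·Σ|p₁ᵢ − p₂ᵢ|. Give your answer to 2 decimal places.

Σ|p₁ᵢ − p₂ᵢ| = 0.07 + 0.29 + 0.06 + 0.06 + 0.06 + 0.04 = 0.58
D = 1 − ½ × 0.58 = 1 − 0.290 = 0.7100

0.71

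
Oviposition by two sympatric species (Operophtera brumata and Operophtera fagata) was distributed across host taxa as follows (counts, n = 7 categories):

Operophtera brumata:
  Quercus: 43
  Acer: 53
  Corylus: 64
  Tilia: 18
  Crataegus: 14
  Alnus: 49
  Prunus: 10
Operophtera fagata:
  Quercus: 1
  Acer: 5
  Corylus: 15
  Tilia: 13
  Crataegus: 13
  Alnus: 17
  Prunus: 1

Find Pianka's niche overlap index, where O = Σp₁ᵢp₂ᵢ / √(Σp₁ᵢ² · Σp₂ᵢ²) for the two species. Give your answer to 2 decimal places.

Proportions for Operophtera brumata (n=251): 43/251=0.1713, 53/251=0.2112, 64/251=0.2550, 18/251=0.0717, 14/251=0.0558, 49/251=0.1952, 10/251=0.0398
Proportions for Operophtera fagata (n=65): 1/65=0.0154, 5/65=0.0769, 15/65=0.2308, 13/65=0.2000, 13/65=0.2000, 17/65=0.2615, 1/65=0.0154
Σ p₁ᵢp₂ᵢ = 0.002638 + 0.016241 + 0.058854 + 0.014340 + 0.011160 + 0.051045 + 0.000613 = 0.154891
Σp_1ᵢ² = 0.1713² + 0.2112² + 0.2550² + 0.0717² + 0.0558² + 0.1952² + 0.0398² = 0.029344 + 0.044605 + 0.065025 + 0.005141 + 0.003114 + 0.038103 + 0.001584 = 0.186916
Σp_2ᵢ² = 0.0154² + 0.0769² + 0.2308² + 0.2000² + 0.2000² + 0.2615² + 0.0154² = 0.000237 + 0.005914 + 0.053269 + 0.040000 + 0.040000 + 0.068382 + 0.000237 = 0.208039
O = 0.154891 / √(0.186916 × 0.208039) = 0.154891 / 0.1971949 = 0.7855

0.79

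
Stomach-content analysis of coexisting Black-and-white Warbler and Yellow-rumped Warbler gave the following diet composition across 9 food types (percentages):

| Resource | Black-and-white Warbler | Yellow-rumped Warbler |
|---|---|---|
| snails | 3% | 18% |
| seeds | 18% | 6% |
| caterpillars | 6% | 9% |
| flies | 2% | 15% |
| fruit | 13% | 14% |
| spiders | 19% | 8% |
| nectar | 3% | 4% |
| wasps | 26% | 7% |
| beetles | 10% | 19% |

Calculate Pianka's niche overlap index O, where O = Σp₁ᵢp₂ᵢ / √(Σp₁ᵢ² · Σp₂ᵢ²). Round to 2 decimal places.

0.64

Convert percentages to proportions (divide by 100).
Σ p₁ᵢp₂ᵢ = 0.0054 + 0.0108 + 0.0054 + 0.0030 + 0.0182 + 0.0152 + 0.0012 + 0.0182 + 0.0190 = 0.0964
Σp_1ᵢ² = 0.03² + 0.18² + 0.06² + 0.02² + 0.13² + 0.19² + 0.03² + 0.26² + 0.10² = 0.0009 + 0.0324 + 0.0036 + 0.0004 + 0.0169 + 0.0361 + 0.0009 + 0.0676 + 0.0100 = 0.1688
Σp_2ᵢ² = 0.18² + 0.06² + 0.09² + 0.15² + 0.14² + 0.08² + 0.04² + 0.07² + 0.19² = 0.0324 + 0.0036 + 0.0081 + 0.0225 + 0.0196 + 0.0064 + 0.0016 + 0.0049 + 0.0361 = 0.1352
O = 0.0964 / √(0.1688 × 0.1352) = 0.0964 / 0.15107 = 0.6381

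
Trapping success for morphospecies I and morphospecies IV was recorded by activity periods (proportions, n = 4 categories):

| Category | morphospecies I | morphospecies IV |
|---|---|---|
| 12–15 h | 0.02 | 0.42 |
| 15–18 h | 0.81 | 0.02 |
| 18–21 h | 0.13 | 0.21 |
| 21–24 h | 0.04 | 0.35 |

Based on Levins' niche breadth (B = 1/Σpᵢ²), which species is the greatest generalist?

morphospecies IV

Σp_Iᵢ² = 0.02² + 0.81² + 0.13² + 0.04² = 0.0004 + 0.6561 + 0.0169 + 0.0016 = 0.6750
B_I = 1 / 0.6750 = 1.4815
Σp_IVᵢ² = 0.42² + 0.02² + 0.21² + 0.35² = 0.1764 + 0.0004 + 0.0441 + 0.1225 = 0.3434
B_IV = 1 / 0.3434 = 2.9121
Highest B → broadest niche (most generalist): morphospecies IV (B = 2.91).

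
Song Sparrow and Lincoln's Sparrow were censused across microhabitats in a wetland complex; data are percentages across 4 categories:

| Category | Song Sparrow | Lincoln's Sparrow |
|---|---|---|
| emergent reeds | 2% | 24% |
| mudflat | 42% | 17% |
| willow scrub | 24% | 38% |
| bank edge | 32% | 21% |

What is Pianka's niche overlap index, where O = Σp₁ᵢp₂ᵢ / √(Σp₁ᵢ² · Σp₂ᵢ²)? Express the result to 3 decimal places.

Convert percentages to proportions (divide by 100).
Σ p₁ᵢp₂ᵢ = 0.0048 + 0.0714 + 0.0912 + 0.0672 = 0.2346
Σp_1ᵢ² = 0.02² + 0.42² + 0.24² + 0.32² = 0.0004 + 0.1764 + 0.0576 + 0.1024 = 0.3368
Σp_2ᵢ² = 0.24² + 0.17² + 0.38² + 0.21² = 0.0576 + 0.0289 + 0.1444 + 0.0441 = 0.2750
O = 0.2346 / √(0.3368 × 0.2750) = 0.2346 / 0.304335 = 0.77086

0.771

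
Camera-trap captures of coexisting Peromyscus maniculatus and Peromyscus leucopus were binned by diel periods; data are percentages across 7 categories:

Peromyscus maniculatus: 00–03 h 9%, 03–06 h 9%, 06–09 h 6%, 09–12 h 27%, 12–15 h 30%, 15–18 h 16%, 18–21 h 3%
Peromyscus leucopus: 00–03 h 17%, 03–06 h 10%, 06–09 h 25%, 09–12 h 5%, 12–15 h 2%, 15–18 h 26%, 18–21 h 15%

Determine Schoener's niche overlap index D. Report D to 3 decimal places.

Convert percentages to proportions (divide by 100).
Σ|p₁ᵢ − p₂ᵢ| = 0.08 + 0.01 + 0.19 + 0.22 + 0.28 + 0.10 + 0.12 = 1.00
D = 1 − ½ × 1.00 = 1 − 0.500 = 0.50000

0.500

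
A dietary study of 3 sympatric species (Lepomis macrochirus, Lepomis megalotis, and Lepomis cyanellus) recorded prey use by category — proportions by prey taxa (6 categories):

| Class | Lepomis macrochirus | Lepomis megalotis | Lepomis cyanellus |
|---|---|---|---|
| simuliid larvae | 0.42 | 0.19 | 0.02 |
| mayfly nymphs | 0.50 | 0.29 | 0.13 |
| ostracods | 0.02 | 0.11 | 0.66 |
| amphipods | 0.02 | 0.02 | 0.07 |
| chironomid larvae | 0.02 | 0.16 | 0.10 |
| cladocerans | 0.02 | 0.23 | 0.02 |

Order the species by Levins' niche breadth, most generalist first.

Σp_macrᵢ² = 0.42² + 0.50² + 0.02² + 0.02² + 0.02² + 0.02² = 0.1764 + 0.2500 + 0.0004 + 0.0004 + 0.0004 + 0.0004 = 0.4280
B_macr = 1 / 0.4280 = 2.3364
Σp_megaᵢ² = 0.19² + 0.29² + 0.11² + 0.02² + 0.16² + 0.23² = 0.0361 + 0.0841 + 0.0121 + 0.0004 + 0.0256 + 0.0529 = 0.2112
B_mega = 1 / 0.2112 = 4.7348
Σp_cyanᵢ² = 0.02² + 0.13² + 0.66² + 0.07² + 0.10² + 0.02² = 0.0004 + 0.0169 + 0.4356 + 0.0049 + 0.0100 + 0.0004 = 0.4682
B_cyan = 1 / 0.4682 = 2.1358
Ranking by B (broadest → narrowest): Lepomis megalotis (4.73) > Lepomis macrochirus (2.34) > Lepomis cyanellus (2.14)

Lepomis megalotis > Lepomis macrochirus > Lepomis cyanellus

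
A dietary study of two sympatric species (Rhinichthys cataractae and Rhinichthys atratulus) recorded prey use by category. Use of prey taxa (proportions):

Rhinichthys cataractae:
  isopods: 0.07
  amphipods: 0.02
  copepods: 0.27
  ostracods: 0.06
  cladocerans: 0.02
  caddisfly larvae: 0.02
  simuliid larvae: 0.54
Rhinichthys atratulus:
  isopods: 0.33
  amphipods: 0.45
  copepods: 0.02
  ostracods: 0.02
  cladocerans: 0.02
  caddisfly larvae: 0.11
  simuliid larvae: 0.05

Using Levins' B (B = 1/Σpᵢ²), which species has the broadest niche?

Rhinichthys atratulus

Σp_cataᵢ² = 0.07² + 0.02² + 0.27² + 0.06² + 0.02² + 0.02² + 0.54² = 0.0049 + 0.0004 + 0.0729 + 0.0036 + 0.0004 + 0.0004 + 0.2916 = 0.3742
B_cata = 1 / 0.3742 = 2.6724
Σp_atraᵢ² = 0.33² + 0.45² + 0.02² + 0.02² + 0.02² + 0.11² + 0.05² = 0.1089 + 0.2025 + 0.0004 + 0.0004 + 0.0004 + 0.0121 + 0.0025 = 0.3272
B_atra = 1 / 0.3272 = 3.0562
Highest B → broadest niche (most generalist): Rhinichthys atratulus (B = 3.06).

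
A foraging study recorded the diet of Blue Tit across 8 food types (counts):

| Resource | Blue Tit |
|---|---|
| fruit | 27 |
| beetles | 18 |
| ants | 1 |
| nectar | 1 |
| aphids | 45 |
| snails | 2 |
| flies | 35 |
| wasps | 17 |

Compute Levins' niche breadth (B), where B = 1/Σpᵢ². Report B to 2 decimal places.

Proportions for Blue Tit (n=146): 27/146=0.1849, 18/146=0.1233, 1/146=0.0068, 1/146=0.0068, 45/146=0.3082, 2/146=0.0137, 35/146=0.2397, 17/146=0.1164
Σpᵢ² = 0.1849² + 0.1233² + 0.0068² + 0.0068² + 0.3082² + 0.0137² + 0.2397² + 0.1164² = 0.034188 + 0.015203 + 0.000046 + 0.000046 + 0.094987 + 0.000188 + 0.057456 + 0.013549 = 0.215663
B = 1 / 0.215663 = 4.6369

4.64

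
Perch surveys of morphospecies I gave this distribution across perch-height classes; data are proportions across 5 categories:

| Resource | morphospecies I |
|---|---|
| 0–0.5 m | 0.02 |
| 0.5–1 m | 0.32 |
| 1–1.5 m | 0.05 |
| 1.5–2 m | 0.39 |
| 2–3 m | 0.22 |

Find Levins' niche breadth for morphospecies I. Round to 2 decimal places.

Σpᵢ² = 0.02² + 0.32² + 0.05² + 0.39² + 0.22² = 0.0004 + 0.1024 + 0.0025 + 0.1521 + 0.0484 = 0.3058
B = 1 / 0.3058 = 3.2701

3.27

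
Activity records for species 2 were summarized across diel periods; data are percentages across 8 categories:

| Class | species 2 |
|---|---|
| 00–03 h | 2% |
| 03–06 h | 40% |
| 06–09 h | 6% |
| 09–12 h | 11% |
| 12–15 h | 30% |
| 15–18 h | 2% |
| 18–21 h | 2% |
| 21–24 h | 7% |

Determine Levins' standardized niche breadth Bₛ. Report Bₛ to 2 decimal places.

Convert percentages to proportions (divide by 100).
Σpᵢ² = 0.02² + 0.40² + 0.06² + 0.11² + 0.30² + 0.02² + 0.02² + 0.07² = 0.0004 + 0.1600 + 0.0036 + 0.0121 + 0.0900 + 0.0004 + 0.0004 + 0.0049 = 0.2718
B = 1 / 0.2718 = 3.6792
Bₛ = (B − 1)/(n − 1) = (3.6792 − 1)/(8 − 1) = 2.6792/7 = 0.3827

0.38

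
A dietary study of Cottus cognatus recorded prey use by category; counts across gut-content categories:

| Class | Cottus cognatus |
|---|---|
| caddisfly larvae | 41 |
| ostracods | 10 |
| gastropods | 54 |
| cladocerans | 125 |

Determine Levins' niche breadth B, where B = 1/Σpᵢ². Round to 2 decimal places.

Proportions for Cottus cognatus (n=230): 41/230=0.1783, 10/230=0.0435, 54/230=0.2348, 125/230=0.5435
Σpᵢ² = 0.1783² + 0.0435² + 0.2348² + 0.5435² = 0.031791 + 0.001892 + 0.055131 + 0.295392 = 0.384206
B = 1 / 0.384206 = 2.6028

2.60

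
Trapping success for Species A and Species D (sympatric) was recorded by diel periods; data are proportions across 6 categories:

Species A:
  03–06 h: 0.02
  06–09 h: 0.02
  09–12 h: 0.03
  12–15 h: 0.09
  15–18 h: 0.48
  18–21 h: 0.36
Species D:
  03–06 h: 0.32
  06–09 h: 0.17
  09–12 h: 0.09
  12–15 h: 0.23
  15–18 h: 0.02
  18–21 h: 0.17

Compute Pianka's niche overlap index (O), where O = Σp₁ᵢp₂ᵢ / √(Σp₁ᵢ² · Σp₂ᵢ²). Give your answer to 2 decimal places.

0.36

Σ p₁ᵢp₂ᵢ = 0.0064 + 0.0034 + 0.0027 + 0.0207 + 0.0096 + 0.0612 = 0.1040
Σp_1ᵢ² = 0.02² + 0.02² + 0.03² + 0.09² + 0.48² + 0.36² = 0.0004 + 0.0004 + 0.0009 + 0.0081 + 0.2304 + 0.1296 = 0.3698
Σp_2ᵢ² = 0.32² + 0.17² + 0.09² + 0.23² + 0.02² + 0.17² = 0.1024 + 0.0289 + 0.0081 + 0.0529 + 0.0004 + 0.0289 = 0.2216
O = 0.1040 / √(0.3698 × 0.2216) = 0.1040 / 0.28627 = 0.3633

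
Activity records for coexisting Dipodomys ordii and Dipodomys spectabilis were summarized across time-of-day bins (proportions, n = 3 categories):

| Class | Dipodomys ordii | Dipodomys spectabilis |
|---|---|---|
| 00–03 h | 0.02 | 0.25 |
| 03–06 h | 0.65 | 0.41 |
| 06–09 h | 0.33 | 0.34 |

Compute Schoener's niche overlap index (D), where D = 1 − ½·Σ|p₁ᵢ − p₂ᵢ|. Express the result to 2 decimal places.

0.76

Σ|p₁ᵢ − p₂ᵢ| = 0.23 + 0.24 + 0.01 = 0.48
D = 1 − ½ × 0.48 = 1 − 0.240 = 0.7600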